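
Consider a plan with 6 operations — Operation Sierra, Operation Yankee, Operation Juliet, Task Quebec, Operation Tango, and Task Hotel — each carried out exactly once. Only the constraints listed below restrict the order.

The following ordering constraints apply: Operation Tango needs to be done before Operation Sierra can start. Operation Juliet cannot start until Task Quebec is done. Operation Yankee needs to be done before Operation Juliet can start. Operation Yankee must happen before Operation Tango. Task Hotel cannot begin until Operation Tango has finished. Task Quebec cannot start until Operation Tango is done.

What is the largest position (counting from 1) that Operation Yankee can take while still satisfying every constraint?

1

The operations that are forced after Operation Yankee, directly or by a chain of constraints, are Operation Sierra, Operation Juliet, Task Quebec, Operation Tango, Task Hotel. That's 5 operations.
So at least 5 operations follow Operation Yankee, putting Operation Yankee no later than position 1. That position is achievable by scheduling everything else first.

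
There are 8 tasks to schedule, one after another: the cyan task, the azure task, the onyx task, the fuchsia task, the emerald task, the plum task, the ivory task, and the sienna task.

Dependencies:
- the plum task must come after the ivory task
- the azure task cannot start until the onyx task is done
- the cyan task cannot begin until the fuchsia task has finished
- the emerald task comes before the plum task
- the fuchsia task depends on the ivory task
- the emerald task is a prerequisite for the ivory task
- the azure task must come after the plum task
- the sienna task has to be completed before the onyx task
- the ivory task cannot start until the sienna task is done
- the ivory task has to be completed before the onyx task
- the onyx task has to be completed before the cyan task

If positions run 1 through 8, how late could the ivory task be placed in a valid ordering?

3

Following every chain forward from the ivory task, the tasks that must come later are the cyan task, the azure task, the onyx task, the fuchsia task, the plum task — 5 of them.
So at least 5 tasks follow the ivory task, putting the ivory task no later than position 3. That position is achievable by scheduling everything else first.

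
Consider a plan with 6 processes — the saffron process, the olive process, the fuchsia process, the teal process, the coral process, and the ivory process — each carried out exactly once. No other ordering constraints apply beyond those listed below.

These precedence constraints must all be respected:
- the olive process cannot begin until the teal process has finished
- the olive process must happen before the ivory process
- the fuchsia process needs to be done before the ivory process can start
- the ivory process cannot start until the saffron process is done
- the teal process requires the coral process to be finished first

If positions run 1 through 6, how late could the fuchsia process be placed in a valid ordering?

5

The only process forced after the fuchsia process (directly or by a chain) is the ivory process.
With 1 mandatory successor out of 6 processes total, the latest slot for the fuchsia process is 6−1 = 5, and it's reachable by doing all non-successors before the fuchsia process.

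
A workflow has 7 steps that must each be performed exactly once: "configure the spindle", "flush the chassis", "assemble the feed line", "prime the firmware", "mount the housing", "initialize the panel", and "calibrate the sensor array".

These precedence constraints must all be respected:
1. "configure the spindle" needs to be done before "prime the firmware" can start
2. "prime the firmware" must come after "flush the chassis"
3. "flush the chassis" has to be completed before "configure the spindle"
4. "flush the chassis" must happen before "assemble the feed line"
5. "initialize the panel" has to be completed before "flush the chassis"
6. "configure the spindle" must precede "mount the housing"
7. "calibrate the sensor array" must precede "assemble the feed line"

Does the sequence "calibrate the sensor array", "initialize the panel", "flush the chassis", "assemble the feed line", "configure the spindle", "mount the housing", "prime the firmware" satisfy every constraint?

Yes

Going through the constraints one by one, each required predecessor appears earlier in the sequence than its dependent — e.g. "flush the chassis" (position 3) is before "prime the firmware" (position 7), as required.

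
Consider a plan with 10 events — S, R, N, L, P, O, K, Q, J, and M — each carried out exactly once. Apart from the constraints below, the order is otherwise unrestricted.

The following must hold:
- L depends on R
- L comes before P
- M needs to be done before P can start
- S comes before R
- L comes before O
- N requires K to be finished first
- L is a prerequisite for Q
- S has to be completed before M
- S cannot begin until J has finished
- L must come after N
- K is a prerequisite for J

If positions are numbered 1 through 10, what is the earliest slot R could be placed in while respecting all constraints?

Working backwards through the constraints from R, its full set of required predecessors is S, K, J — 3 of them.
With 3 mandatory predecessors, the earliest R can sit is position 3+1 = 4, and placing just those 3 first achieves it.

4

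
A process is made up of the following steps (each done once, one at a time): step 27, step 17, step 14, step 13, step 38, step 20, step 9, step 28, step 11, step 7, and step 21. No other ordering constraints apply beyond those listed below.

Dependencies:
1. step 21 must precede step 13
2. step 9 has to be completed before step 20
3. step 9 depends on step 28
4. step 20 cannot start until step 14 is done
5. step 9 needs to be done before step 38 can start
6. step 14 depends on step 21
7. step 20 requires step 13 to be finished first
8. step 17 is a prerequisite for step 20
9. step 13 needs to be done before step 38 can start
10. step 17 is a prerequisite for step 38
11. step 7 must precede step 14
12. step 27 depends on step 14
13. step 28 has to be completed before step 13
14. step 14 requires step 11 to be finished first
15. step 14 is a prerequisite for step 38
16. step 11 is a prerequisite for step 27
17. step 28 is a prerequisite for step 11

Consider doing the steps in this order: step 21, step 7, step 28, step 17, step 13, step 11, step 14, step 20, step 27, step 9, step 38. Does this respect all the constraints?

The sequence places step 20 ahead of step 9.
But one of the constraints requires step 9 before step 20, so this ordering violates it.

No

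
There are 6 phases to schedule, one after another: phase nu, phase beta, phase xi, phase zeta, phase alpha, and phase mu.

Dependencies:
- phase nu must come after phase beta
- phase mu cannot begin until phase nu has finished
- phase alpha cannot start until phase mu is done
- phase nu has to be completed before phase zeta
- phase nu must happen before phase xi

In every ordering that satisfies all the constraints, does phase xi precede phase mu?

No

Phase xi and phase mu are not related by any chain of constraints.
A valid ordering placing phase mu before phase xi exists, so the answer is no.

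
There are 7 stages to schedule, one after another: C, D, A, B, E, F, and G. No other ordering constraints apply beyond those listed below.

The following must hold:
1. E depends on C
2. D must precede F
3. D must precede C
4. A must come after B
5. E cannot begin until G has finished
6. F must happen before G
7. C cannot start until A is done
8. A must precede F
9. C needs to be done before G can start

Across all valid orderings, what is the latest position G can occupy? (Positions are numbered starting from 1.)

Following the constraints forward from G, its only required successor is E.
With 1 mandatory successor out of 7 stages total, the latest slot for G is 7−1 = 6, and it's reachable by doing all non-successors before G.

6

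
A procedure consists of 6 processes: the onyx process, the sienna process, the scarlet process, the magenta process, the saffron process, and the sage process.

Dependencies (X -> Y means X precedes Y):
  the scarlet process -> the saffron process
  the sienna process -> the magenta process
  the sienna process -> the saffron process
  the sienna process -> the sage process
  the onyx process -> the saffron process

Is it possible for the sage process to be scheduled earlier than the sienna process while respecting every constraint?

There is a dependency chain the sienna process → the sage process, so the sage process always comes after the sienna process.
So no valid ordering can have the sage process before the sienna process.

No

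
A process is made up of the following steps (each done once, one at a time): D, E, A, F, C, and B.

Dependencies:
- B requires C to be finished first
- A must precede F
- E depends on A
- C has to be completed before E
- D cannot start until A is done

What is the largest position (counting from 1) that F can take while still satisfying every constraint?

F has no required successors, so nothing stops it from going last (position 6).

6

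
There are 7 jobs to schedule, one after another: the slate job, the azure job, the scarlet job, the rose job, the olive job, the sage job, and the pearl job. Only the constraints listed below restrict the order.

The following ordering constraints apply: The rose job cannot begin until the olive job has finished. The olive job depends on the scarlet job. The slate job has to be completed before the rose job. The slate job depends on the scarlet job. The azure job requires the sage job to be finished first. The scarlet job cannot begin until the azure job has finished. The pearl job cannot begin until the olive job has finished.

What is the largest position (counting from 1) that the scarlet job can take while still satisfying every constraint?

3

Following every chain forward from the scarlet job, the jobs that must come later are the slate job, the rose job, the olive job, the pearl job — 4 of them.
So at least 4 jobs follow the scarlet job, putting the scarlet job no later than position 3. That position is achievable by scheduling everything else first.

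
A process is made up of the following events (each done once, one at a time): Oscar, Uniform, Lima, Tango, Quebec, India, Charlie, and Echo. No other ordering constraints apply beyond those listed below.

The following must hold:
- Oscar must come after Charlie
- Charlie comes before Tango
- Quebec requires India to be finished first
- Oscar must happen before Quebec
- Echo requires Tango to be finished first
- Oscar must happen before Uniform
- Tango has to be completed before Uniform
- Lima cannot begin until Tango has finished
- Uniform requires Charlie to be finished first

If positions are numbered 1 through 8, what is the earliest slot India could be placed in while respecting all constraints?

Nothing is required before India; it can be the very first event.

1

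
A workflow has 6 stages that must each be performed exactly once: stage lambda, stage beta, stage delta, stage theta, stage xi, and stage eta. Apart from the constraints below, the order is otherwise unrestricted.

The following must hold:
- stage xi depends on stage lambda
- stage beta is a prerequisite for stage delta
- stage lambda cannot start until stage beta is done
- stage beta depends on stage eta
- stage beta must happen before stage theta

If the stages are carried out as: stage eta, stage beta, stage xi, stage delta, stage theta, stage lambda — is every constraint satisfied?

In the proposed order, stage xi appears before stage lambda.
Since stage lambda is required before stage xi, the ordering is invalid.

No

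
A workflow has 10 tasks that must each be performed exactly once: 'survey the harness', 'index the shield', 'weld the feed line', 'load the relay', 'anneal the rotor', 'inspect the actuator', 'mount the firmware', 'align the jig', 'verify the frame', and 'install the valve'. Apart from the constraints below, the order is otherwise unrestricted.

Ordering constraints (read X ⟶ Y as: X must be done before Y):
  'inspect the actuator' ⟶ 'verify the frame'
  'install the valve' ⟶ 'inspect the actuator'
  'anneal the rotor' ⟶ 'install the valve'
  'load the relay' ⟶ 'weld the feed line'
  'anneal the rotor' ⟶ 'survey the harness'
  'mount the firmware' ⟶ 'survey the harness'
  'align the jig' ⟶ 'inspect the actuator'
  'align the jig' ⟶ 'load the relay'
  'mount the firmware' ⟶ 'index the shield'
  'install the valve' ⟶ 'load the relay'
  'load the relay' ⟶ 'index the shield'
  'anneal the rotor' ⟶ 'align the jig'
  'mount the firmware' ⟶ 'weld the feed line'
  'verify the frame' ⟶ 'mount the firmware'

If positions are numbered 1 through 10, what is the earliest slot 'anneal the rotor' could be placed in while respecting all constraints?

1

'anneal the rotor' has no prerequisites at all, so it can go in position 1.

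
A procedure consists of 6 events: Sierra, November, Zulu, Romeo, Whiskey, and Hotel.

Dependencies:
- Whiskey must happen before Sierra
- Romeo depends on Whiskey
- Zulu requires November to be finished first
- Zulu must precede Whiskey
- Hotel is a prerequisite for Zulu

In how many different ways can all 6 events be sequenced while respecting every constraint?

2 events have no prerequisites (November, Hotel), so any of them could come first.
Systematically extending each partial ordering one event at a time and counting, there are 4 complete orderings.

4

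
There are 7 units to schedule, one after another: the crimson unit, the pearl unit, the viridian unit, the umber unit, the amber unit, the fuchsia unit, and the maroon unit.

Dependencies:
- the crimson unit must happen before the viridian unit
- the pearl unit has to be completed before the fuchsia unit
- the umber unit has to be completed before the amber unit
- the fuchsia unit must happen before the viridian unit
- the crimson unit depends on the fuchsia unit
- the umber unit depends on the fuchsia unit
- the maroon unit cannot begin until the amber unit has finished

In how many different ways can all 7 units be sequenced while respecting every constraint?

10

Only the pearl unit has no prerequisites, so it must go first.
Systematically extending each partial ordering one unit at a time and counting, there are 10 complete orderings.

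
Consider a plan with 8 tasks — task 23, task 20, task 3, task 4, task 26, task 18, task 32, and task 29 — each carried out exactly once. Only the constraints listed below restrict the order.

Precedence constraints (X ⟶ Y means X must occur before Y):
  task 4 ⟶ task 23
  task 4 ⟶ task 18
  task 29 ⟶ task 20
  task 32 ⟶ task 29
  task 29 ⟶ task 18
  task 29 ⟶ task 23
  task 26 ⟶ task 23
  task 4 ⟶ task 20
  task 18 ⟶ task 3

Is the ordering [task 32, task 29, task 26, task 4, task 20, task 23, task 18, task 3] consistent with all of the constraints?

Going through the constraints one by one, each required predecessor appears earlier in the sequence than its dependent — e.g. task 29 (position 2) is before task 18 (position 7), as required.

Yes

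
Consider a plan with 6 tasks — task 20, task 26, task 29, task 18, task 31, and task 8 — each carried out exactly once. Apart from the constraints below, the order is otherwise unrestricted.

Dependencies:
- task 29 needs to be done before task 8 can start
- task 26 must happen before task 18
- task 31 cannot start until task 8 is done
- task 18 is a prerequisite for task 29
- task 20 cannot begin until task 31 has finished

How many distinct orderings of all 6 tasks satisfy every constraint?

1

Only task 26 has no prerequisites, so it must go first.
Continuing from there, at each step only one task has all its prerequisites placed, so the ordering is fully determined — there is exactly 1.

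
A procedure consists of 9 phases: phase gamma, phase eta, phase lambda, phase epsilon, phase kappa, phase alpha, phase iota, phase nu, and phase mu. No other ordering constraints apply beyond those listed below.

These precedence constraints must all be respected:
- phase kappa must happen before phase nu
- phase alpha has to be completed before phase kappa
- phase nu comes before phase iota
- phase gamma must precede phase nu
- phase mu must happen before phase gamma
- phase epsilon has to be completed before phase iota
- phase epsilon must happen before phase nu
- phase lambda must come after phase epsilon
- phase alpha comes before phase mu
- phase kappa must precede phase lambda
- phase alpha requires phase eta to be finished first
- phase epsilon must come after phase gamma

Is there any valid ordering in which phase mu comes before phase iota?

Yes

Phase mu is actually forced before phase iota by the constraints, so certainly some valid ordering has phase mu first.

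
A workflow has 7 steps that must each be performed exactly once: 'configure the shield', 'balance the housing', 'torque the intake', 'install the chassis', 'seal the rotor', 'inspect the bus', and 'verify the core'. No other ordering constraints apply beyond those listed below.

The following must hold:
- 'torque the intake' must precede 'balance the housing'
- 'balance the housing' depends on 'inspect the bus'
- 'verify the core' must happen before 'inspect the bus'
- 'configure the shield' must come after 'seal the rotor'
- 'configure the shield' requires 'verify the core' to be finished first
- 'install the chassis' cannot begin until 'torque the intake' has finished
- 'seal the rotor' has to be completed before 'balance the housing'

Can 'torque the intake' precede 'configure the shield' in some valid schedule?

Yes

Nothing in the constraints forces 'configure the shield' before 'torque the intake' — there is no chain from 'configure the shield' to 'torque the intake'.
So a valid ordering placing 'torque the intake' earlier than 'configure the shield' exists.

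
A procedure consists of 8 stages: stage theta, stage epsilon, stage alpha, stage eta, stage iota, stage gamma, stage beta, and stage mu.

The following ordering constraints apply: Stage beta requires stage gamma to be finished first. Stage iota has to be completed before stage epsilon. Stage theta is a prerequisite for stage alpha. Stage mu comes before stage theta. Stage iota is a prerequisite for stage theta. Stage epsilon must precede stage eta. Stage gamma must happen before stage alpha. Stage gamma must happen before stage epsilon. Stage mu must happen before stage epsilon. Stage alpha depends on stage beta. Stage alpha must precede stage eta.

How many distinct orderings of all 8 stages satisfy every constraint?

3 stages have no prerequisites (stage iota, stage gamma, stage mu), so any of them could come first.
Systematically extending each partial ordering one stage at a time and counting, there are 72 complete orderings.

72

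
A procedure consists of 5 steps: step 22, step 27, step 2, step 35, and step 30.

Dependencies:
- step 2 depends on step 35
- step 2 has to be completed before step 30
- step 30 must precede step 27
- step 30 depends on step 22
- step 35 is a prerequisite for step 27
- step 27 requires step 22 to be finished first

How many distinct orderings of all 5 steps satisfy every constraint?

3

The steps with no prerequisites are step 22, step 35; any of them can be placed first.
Enumerating by repeatedly choosing an available step (one whose prerequisites are all placed) gives 3 distinct complete orderings.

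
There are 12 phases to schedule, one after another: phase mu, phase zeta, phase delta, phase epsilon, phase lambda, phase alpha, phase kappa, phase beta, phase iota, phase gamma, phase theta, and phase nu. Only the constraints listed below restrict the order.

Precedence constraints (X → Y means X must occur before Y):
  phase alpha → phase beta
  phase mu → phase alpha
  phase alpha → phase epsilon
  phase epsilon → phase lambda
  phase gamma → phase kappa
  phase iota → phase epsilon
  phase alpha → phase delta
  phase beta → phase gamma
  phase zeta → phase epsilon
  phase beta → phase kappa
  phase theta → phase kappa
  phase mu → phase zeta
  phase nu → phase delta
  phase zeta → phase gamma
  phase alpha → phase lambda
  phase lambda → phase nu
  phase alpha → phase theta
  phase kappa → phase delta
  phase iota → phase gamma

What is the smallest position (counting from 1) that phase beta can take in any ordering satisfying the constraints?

3

The phases that are forced before phase beta, directly or transitively, are phase mu, phase alpha. That's 2 phases.
With 2 mandatory predecessors, the earliest phase beta can sit is position 2+1 = 3, and placing just those 2 first achieves it.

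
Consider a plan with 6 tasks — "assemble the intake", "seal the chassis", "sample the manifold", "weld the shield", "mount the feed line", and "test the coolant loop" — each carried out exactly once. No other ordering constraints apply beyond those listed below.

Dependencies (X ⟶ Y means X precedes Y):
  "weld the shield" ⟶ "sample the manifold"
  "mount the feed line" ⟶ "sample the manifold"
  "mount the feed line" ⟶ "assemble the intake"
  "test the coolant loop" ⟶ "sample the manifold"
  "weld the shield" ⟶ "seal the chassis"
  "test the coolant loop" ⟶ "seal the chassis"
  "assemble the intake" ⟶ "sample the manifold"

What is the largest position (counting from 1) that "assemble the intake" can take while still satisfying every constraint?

5

The only task forced after "assemble the intake" (directly or by a chain) is "sample the manifold".
So at least 1 task follows "assemble the intake", putting "assemble the intake" no later than position 5. That position is achievable by scheduling everything else first.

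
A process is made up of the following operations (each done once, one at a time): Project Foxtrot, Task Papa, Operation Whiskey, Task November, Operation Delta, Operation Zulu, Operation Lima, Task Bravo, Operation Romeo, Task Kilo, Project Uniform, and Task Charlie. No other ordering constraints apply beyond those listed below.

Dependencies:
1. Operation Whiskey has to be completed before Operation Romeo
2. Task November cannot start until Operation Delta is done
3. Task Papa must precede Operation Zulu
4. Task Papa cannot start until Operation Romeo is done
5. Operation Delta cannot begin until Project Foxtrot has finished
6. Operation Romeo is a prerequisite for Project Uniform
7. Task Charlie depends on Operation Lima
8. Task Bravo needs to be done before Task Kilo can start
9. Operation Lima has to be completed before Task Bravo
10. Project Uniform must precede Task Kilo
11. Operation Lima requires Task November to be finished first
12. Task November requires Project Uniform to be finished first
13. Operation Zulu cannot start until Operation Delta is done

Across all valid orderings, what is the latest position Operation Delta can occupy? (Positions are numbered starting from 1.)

6

Every operation that must follow Operation Delta has to come after it. Tracing all chains starting from Operation Delta, those operations are: Task November, Operation Zulu, Operation Lima, Task Bravo, Task Kilo, Task Charlie — 6 in total.
With 6 mandatory successors out of 12 operations total, the latest slot for Operation Delta is 12−6 = 6, and it's reachable by doing all non-successors before Operation Delta.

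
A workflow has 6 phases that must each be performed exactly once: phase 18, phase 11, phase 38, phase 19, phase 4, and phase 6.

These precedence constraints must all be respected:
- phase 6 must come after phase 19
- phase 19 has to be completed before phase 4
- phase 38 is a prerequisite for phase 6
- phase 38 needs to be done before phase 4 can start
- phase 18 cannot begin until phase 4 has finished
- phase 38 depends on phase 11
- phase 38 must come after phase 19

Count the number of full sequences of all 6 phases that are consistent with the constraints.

The phases with no prerequisites are phase 11, phase 19; any of them can be placed first.
Systematically extending each partial ordering one phase at a time and counting, there are 6 complete orderings.

6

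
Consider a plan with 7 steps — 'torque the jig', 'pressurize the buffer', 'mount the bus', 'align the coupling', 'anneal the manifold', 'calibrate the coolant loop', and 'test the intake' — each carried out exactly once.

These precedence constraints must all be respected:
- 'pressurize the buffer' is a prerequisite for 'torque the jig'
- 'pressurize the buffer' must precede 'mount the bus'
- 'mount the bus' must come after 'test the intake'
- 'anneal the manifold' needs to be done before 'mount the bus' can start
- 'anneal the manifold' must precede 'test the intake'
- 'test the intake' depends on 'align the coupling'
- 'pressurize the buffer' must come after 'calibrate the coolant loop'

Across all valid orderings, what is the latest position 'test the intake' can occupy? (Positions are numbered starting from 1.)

6

Following the constraints forward from 'test the intake', its only required successor is 'mount the bus'.
With 1 mandatory successor out of 7 steps total, the latest slot for 'test the intake' is 7−1 = 6, and it's reachable by doing all non-successors before 'test the intake'.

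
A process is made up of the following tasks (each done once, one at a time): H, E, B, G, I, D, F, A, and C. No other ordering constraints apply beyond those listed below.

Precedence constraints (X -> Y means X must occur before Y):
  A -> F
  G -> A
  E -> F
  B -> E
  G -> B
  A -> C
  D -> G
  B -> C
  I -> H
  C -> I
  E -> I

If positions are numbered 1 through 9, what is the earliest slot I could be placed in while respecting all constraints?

The tasks that are forced before I, directly or transitively, are E, B, G, D, A, C. That's 6 tasks.
So at minimum 6 tasks come before I, putting I no earlier than position 7. That position is achievable by scheduling exactly those predecessors first.

7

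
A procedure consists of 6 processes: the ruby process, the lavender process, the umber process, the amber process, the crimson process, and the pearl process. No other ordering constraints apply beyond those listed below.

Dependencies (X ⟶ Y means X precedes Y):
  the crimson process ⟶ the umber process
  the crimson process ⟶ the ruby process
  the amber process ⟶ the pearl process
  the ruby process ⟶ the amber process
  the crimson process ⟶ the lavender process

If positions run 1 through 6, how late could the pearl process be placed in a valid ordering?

No constraint forces any process after the pearl process, so it can be placed last, in position 6.

6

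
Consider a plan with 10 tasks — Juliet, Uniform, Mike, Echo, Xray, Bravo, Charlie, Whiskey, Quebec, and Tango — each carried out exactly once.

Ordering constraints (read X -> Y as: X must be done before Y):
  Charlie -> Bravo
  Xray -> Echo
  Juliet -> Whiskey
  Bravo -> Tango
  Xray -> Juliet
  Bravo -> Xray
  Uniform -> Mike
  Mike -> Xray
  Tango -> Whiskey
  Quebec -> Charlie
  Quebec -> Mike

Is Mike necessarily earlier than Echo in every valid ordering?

Yes

Following the dependencies: Mike → Xray → Echo.
So Mike must precede Echo in any valid ordering.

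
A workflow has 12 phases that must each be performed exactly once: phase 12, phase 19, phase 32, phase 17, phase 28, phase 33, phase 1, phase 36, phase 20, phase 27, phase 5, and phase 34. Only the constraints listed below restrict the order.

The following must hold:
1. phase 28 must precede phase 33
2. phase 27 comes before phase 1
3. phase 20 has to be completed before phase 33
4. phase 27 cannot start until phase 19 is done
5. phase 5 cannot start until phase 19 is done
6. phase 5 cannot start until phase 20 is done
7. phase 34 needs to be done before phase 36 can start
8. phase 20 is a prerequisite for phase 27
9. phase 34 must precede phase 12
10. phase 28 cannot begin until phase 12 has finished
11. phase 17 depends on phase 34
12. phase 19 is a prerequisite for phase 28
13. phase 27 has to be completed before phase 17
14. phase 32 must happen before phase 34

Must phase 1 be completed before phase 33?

No

Phase 1 and phase 33 are not related by any chain of constraints.
There exist valid orderings with phase 33 before phase 1, so phase 1 is not required to come first.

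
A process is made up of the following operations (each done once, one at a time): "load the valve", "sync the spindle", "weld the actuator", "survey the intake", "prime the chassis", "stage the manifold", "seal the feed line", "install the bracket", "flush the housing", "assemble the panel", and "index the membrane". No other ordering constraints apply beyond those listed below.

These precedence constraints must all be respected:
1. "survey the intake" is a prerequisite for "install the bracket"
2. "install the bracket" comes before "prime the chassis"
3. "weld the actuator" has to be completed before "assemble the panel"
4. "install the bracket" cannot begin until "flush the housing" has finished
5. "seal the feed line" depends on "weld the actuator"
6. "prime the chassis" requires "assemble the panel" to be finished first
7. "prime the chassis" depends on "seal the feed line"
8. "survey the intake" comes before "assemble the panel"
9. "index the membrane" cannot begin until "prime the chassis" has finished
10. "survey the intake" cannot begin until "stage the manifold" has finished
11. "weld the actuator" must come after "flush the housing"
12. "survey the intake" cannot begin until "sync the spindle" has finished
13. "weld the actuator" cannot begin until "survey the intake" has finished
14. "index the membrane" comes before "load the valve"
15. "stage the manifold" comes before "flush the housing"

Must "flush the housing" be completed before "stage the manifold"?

The constraints actually force "stage the manifold" before "flush the housing" (via "stage the manifold" → "flush the housing"), not the other way around.
So "flush the housing" does not have to come before "stage the manifold" — it cannot.

No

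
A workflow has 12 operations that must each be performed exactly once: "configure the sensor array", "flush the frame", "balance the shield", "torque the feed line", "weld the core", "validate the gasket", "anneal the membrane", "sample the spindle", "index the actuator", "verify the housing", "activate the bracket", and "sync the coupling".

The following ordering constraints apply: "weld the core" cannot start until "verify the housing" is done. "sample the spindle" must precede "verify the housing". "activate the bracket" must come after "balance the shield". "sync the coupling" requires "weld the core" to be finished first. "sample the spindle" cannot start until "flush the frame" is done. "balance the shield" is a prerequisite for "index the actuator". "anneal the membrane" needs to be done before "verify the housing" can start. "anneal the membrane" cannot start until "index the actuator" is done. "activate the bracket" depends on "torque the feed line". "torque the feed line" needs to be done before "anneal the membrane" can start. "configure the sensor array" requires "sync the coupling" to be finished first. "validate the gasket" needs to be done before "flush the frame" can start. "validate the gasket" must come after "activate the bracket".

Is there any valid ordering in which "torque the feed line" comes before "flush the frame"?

Yes

"torque the feed line" is actually forced before "flush the frame" by the constraints, so certainly some valid ordering has "torque the feed line" first.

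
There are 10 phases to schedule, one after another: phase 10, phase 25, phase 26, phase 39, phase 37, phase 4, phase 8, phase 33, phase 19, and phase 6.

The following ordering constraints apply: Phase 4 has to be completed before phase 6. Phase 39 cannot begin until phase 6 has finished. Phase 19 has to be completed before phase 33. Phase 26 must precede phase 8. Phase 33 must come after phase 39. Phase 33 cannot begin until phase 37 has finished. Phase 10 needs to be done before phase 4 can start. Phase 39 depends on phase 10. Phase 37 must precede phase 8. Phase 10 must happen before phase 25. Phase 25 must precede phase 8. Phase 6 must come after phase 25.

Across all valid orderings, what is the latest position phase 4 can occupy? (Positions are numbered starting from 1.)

7

The phases that are forced after phase 4, directly or by a chain of constraints, are phase 39, phase 33, phase 6. That's 3 phases.
So at least 3 phases follow phase 4, putting phase 4 no later than position 7. That position is achievable by scheduling everything else first.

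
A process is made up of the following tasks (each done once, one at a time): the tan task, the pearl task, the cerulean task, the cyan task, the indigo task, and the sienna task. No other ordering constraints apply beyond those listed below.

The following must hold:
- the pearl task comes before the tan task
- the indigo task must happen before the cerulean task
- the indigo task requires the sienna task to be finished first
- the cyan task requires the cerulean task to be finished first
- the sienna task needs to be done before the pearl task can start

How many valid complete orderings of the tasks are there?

10

The sienna task is the only task with nothing required before it, so every ordering starts there.
Systematically extending each partial ordering one task at a time and counting, there are 10 complete orderings.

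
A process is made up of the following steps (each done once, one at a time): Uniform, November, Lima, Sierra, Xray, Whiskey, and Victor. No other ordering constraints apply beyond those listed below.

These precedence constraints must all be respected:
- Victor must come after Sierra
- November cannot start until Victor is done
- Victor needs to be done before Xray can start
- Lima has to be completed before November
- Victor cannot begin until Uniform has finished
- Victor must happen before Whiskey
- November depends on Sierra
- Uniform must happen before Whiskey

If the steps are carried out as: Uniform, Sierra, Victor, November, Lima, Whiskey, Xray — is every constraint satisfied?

In the proposed order, November appears before Lima.
Since Lima is required before November, the ordering is invalid.

No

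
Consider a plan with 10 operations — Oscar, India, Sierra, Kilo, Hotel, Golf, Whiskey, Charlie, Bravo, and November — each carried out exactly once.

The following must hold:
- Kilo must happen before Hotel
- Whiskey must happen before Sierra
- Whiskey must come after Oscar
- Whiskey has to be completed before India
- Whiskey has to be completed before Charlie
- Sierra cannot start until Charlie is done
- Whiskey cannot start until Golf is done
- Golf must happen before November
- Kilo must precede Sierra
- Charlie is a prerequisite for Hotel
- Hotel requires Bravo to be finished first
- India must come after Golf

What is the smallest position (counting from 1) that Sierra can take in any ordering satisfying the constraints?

Working backwards through the constraints from Sierra, its full set of required predecessors is Oscar, Kilo, Golf, Whiskey, Charlie — 5 of them.
So at minimum 5 operations come before Sierra, putting Sierra no earlier than position 6. That position is achievable by scheduling exactly those predecessors first.

6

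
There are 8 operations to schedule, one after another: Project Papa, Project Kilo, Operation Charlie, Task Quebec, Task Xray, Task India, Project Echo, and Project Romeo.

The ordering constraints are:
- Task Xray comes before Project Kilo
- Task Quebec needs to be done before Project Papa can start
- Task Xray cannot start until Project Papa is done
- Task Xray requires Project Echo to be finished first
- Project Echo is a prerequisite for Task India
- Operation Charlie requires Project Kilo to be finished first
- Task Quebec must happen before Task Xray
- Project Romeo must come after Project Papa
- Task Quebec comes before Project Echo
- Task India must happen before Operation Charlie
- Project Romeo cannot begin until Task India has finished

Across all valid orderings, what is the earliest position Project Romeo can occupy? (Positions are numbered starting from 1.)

5

Working backwards through the constraints from Project Romeo, its full set of required predecessors is Project Papa, Task Quebec, Task India, Project Echo — 4 of them.
With 4 mandatory predecessors, the earliest Project Romeo can sit is position 4+1 = 5, and placing just those 4 first achieves it.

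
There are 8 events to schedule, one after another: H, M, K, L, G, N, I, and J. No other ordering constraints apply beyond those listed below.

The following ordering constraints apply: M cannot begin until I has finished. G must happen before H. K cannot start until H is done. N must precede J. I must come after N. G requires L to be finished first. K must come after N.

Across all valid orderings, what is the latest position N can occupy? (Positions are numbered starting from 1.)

Every event that must follow N has to come after it. Tracing all chains starting from N, those events are: M, K, I, J — 4 in total.
So at least 4 events follow N, putting N no later than position 4. That position is achievable by scheduling everything else first.

4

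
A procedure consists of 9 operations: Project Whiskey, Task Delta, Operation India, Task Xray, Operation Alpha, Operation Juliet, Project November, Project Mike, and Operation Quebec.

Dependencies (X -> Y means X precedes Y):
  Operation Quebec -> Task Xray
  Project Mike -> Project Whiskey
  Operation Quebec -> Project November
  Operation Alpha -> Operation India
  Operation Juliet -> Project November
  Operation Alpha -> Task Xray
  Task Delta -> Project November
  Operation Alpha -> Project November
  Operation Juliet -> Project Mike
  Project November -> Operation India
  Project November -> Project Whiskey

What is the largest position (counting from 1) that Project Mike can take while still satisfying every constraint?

The only operation forced after Project Mike (directly or by a chain) is Project Whiskey.
With 1 mandatory successor out of 9 operations total, the latest slot for Project Mike is 9−1 = 8, and it's reachable by doing all non-successors before Project Mike.

8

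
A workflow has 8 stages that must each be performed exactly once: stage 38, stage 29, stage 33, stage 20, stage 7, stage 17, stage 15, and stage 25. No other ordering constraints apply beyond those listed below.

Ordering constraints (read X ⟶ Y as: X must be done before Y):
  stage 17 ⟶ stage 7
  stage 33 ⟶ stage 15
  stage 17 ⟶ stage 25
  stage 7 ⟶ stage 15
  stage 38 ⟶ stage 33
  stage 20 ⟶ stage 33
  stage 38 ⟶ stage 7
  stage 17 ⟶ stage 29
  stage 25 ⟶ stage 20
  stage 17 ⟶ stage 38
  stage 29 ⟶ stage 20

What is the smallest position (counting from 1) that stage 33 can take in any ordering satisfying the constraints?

6

The stages that are forced before stage 33, directly or transitively, are stage 38, stage 29, stage 20, stage 17, stage 25. That's 5 stages.
With 5 mandatory predecessors, the earliest stage 33 can sit is position 5+1 = 6, and placing just those 5 first achieves it.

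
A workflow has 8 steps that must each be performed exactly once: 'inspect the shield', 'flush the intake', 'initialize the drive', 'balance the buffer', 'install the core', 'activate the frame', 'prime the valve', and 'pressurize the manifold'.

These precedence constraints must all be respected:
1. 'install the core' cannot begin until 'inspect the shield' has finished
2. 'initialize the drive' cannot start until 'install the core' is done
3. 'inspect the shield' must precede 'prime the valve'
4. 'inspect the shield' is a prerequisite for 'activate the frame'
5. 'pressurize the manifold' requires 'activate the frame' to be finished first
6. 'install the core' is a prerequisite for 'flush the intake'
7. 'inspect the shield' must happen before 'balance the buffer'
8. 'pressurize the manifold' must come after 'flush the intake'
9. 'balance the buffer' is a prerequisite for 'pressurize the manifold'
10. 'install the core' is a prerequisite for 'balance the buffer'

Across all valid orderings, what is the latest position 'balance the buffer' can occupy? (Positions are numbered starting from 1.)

7

Following the constraints forward from 'balance the buffer', its only required successor is 'pressurize the manifold'.
So at least 1 step follows 'balance the buffer', putting 'balance the buffer' no later than position 7. That position is achievable by scheduling everything else first.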